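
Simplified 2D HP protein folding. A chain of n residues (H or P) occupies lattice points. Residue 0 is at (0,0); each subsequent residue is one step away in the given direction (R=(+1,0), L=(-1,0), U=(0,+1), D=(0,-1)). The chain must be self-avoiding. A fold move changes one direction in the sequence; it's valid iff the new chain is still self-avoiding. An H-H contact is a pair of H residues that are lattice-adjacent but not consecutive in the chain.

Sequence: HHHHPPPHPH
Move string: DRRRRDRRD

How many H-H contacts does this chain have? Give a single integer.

Positions: [(0, 0), (0, -1), (1, -1), (2, -1), (3, -1), (4, -1), (4, -2), (5, -2), (6, -2), (6, -3)]
No H-H contacts found.

Answer: 0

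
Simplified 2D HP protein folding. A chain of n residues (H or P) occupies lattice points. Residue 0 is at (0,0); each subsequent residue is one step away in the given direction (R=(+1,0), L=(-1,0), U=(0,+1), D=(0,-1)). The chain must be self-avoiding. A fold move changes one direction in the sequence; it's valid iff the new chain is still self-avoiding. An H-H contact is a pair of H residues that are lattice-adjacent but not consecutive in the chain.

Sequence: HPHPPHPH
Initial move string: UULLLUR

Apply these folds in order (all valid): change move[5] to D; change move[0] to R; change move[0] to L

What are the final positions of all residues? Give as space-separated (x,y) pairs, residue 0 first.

Answer: (0,0) (-1,0) (-1,1) (-2,1) (-3,1) (-4,1) (-4,0) (-3,0)

Derivation:
Initial moves: UULLLUR
Fold: move[5]->D => UULLLDR (positions: [(0, 0), (0, 1), (0, 2), (-1, 2), (-2, 2), (-3, 2), (-3, 1), (-2, 1)])
Fold: move[0]->R => RULLLDR (positions: [(0, 0), (1, 0), (1, 1), (0, 1), (-1, 1), (-2, 1), (-2, 0), (-1, 0)])
Fold: move[0]->L => LULLLDR (positions: [(0, 0), (-1, 0), (-1, 1), (-2, 1), (-3, 1), (-4, 1), (-4, 0), (-3, 0)])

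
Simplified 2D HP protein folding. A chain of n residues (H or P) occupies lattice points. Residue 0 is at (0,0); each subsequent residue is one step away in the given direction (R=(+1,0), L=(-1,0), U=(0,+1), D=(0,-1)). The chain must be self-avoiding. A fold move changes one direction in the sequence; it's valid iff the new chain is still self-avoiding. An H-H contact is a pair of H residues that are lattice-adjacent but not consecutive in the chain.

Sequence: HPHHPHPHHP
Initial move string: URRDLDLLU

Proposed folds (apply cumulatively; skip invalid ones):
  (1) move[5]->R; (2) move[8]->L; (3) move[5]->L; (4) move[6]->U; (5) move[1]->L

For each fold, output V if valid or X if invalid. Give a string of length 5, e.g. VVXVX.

Answer: XVXXX

Derivation:
Initial: URRDLDLLU -> [(0, 0), (0, 1), (1, 1), (2, 1), (2, 0), (1, 0), (1, -1), (0, -1), (-1, -1), (-1, 0)]
Fold 1: move[5]->R => URRDLRLLU INVALID (collision), skipped
Fold 2: move[8]->L => URRDLDLLL VALID
Fold 3: move[5]->L => URRDLLLLL INVALID (collision), skipped
Fold 4: move[6]->U => URRDLDULL INVALID (collision), skipped
Fold 5: move[1]->L => ULRDLDLLL INVALID (collision), skipped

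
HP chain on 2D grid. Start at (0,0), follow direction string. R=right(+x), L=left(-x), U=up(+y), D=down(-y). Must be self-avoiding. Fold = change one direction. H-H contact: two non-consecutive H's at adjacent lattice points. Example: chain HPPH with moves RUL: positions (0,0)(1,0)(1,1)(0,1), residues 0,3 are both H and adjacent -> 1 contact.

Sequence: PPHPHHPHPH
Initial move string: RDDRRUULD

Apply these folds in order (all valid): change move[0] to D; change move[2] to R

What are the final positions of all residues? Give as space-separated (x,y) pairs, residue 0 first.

Initial moves: RDDRRUULD
Fold: move[0]->D => DDDRRUULD (positions: [(0, 0), (0, -1), (0, -2), (0, -3), (1, -3), (2, -3), (2, -2), (2, -1), (1, -1), (1, -2)])
Fold: move[2]->R => DDRRRUULD (positions: [(0, 0), (0, -1), (0, -2), (1, -2), (2, -2), (3, -2), (3, -1), (3, 0), (2, 0), (2, -1)])

Answer: (0,0) (0,-1) (0,-2) (1,-2) (2,-2) (3,-2) (3,-1) (3,0) (2,0) (2,-1)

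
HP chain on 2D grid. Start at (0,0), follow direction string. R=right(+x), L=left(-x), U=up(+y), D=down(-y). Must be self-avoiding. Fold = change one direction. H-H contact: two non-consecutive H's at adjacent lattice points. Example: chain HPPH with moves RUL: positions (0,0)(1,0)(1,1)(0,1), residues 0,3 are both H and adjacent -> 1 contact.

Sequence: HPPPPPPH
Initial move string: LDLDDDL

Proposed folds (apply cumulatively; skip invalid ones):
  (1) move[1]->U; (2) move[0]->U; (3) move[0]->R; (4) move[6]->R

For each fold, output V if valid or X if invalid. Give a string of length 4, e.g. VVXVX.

Initial: LDLDDDL -> [(0, 0), (-1, 0), (-1, -1), (-2, -1), (-2, -2), (-2, -3), (-2, -4), (-3, -4)]
Fold 1: move[1]->U => LULDDDL VALID
Fold 2: move[0]->U => UULDDDL VALID
Fold 3: move[0]->R => RULDDDL INVALID (collision), skipped
Fold 4: move[6]->R => UULDDDR VALID

Answer: VVXV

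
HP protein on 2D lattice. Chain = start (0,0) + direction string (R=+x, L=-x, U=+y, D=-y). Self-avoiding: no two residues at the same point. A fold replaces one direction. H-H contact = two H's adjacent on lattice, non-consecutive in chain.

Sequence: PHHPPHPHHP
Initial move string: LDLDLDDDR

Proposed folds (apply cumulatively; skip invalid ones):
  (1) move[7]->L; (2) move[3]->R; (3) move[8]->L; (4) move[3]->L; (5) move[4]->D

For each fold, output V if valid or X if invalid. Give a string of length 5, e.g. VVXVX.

Initial: LDLDLDDDR -> [(0, 0), (-1, 0), (-1, -1), (-2, -1), (-2, -2), (-3, -2), (-3, -3), (-3, -4), (-3, -5), (-2, -5)]
Fold 1: move[7]->L => LDLDLDDLR INVALID (collision), skipped
Fold 2: move[3]->R => LDLRLDDDR INVALID (collision), skipped
Fold 3: move[8]->L => LDLDLDDDL VALID
Fold 4: move[3]->L => LDLLLDDDL VALID
Fold 5: move[4]->D => LDLLDDDDL VALID

Answer: XXVVV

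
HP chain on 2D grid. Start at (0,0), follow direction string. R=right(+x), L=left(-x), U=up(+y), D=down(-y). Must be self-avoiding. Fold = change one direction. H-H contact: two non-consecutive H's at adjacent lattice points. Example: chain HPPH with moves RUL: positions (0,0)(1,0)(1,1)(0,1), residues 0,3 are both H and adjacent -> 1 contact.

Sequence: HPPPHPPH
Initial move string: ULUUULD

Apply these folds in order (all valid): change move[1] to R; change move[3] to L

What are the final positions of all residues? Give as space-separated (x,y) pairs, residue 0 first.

Answer: (0,0) (0,1) (1,1) (1,2) (0,2) (0,3) (-1,3) (-1,2)

Derivation:
Initial moves: ULUUULD
Fold: move[1]->R => URUUULD (positions: [(0, 0), (0, 1), (1, 1), (1, 2), (1, 3), (1, 4), (0, 4), (0, 3)])
Fold: move[3]->L => URULULD (positions: [(0, 0), (0, 1), (1, 1), (1, 2), (0, 2), (0, 3), (-1, 3), (-1, 2)])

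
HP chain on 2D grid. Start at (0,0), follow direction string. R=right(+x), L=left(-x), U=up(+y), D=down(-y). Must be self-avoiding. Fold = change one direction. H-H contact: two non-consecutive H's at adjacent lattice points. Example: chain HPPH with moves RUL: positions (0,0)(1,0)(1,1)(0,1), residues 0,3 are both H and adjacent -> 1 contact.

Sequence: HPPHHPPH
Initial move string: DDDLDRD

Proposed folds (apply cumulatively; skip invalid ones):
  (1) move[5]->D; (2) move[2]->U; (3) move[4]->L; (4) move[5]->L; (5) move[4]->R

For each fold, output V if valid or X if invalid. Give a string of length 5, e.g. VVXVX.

Initial: DDDLDRD -> [(0, 0), (0, -1), (0, -2), (0, -3), (-1, -3), (-1, -4), (0, -4), (0, -5)]
Fold 1: move[5]->D => DDDLDDD VALID
Fold 2: move[2]->U => DDULDDD INVALID (collision), skipped
Fold 3: move[4]->L => DDDLLDD VALID
Fold 4: move[5]->L => DDDLLLD VALID
Fold 5: move[4]->R => DDDLRLD INVALID (collision), skipped

Answer: VXVVX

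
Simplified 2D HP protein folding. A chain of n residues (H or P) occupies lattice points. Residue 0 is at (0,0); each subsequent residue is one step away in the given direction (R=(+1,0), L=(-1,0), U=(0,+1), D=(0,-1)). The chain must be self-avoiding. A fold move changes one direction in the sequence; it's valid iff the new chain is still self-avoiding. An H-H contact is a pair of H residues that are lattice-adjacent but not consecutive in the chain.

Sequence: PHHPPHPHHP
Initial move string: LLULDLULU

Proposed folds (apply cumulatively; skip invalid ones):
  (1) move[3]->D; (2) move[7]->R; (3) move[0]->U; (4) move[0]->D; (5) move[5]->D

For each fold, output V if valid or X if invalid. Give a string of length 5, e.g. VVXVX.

Answer: XXVVX

Derivation:
Initial: LLULDLULU -> [(0, 0), (-1, 0), (-2, 0), (-2, 1), (-3, 1), (-3, 0), (-4, 0), (-4, 1), (-5, 1), (-5, 2)]
Fold 1: move[3]->D => LLUDDLULU INVALID (collision), skipped
Fold 2: move[7]->R => LLULDLURU INVALID (collision), skipped
Fold 3: move[0]->U => ULULDLULU VALID
Fold 4: move[0]->D => DLULDLULU VALID
Fold 5: move[5]->D => DLULDDULU INVALID (collision), skipped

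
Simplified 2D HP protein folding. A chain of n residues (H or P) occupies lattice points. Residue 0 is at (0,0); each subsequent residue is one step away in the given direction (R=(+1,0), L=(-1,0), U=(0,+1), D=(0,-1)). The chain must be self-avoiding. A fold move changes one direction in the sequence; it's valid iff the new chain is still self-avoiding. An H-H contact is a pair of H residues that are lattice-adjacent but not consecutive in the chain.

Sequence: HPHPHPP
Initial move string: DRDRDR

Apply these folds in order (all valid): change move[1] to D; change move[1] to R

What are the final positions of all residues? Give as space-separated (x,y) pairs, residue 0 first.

Answer: (0,0) (0,-1) (1,-1) (1,-2) (2,-2) (2,-3) (3,-3)

Derivation:
Initial moves: DRDRDR
Fold: move[1]->D => DDDRDR (positions: [(0, 0), (0, -1), (0, -2), (0, -3), (1, -3), (1, -4), (2, -4)])
Fold: move[1]->R => DRDRDR (positions: [(0, 0), (0, -1), (1, -1), (1, -2), (2, -2), (2, -3), (3, -3)])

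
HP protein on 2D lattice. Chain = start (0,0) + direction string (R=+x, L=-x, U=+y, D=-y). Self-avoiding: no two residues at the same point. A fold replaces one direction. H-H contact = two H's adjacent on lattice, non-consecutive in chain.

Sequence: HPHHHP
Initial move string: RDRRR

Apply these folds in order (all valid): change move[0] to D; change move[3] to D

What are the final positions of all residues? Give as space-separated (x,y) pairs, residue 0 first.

Answer: (0,0) (0,-1) (0,-2) (1,-2) (1,-3) (2,-3)

Derivation:
Initial moves: RDRRR
Fold: move[0]->D => DDRRR (positions: [(0, 0), (0, -1), (0, -2), (1, -2), (2, -2), (3, -2)])
Fold: move[3]->D => DDRDR (positions: [(0, 0), (0, -1), (0, -2), (1, -2), (1, -3), (2, -3)])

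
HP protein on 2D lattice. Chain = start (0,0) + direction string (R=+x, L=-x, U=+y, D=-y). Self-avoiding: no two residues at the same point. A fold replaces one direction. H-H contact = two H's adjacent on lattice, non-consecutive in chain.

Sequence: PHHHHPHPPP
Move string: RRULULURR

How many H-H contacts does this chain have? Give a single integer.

Answer: 1

Derivation:
Positions: [(0, 0), (1, 0), (2, 0), (2, 1), (1, 1), (1, 2), (0, 2), (0, 3), (1, 3), (2, 3)]
H-H contact: residue 1 @(1,0) - residue 4 @(1, 1)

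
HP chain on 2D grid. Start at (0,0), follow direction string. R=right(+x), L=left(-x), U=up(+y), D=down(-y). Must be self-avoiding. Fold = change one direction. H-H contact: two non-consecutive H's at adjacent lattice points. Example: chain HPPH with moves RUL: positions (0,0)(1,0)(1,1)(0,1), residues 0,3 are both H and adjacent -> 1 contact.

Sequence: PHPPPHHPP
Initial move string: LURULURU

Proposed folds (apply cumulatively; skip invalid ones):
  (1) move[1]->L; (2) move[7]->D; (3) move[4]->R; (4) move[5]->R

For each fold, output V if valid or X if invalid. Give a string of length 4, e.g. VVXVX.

Answer: XXVV

Derivation:
Initial: LURULURU -> [(0, 0), (-1, 0), (-1, 1), (0, 1), (0, 2), (-1, 2), (-1, 3), (0, 3), (0, 4)]
Fold 1: move[1]->L => LLRULURU INVALID (collision), skipped
Fold 2: move[7]->D => LURULURD INVALID (collision), skipped
Fold 3: move[4]->R => LURURURU VALID
Fold 4: move[5]->R => LURURRRU VALID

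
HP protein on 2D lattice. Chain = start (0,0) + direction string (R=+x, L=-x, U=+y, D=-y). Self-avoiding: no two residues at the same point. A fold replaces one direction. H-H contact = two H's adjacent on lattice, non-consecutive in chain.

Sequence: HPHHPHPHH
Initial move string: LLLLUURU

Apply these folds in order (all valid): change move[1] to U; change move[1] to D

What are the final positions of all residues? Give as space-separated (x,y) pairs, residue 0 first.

Initial moves: LLLLUURU
Fold: move[1]->U => LULLUURU (positions: [(0, 0), (-1, 0), (-1, 1), (-2, 1), (-3, 1), (-3, 2), (-3, 3), (-2, 3), (-2, 4)])
Fold: move[1]->D => LDLLUURU (positions: [(0, 0), (-1, 0), (-1, -1), (-2, -1), (-3, -1), (-3, 0), (-3, 1), (-2, 1), (-2, 2)])

Answer: (0,0) (-1,0) (-1,-1) (-2,-1) (-3,-1) (-3,0) (-3,1) (-2,1) (-2,2)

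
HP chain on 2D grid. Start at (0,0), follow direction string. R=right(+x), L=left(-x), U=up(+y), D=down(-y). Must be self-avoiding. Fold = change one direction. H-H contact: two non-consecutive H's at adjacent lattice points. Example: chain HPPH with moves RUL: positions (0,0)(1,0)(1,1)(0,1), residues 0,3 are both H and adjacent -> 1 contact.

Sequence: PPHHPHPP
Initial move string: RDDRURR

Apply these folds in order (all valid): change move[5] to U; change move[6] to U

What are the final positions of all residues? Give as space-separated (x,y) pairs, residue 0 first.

Answer: (0,0) (1,0) (1,-1) (1,-2) (2,-2) (2,-1) (2,0) (2,1)

Derivation:
Initial moves: RDDRURR
Fold: move[5]->U => RDDRUUR (positions: [(0, 0), (1, 0), (1, -1), (1, -2), (2, -2), (2, -1), (2, 0), (3, 0)])
Fold: move[6]->U => RDDRUUU (positions: [(0, 0), (1, 0), (1, -1), (1, -2), (2, -2), (2, -1), (2, 0), (2, 1)])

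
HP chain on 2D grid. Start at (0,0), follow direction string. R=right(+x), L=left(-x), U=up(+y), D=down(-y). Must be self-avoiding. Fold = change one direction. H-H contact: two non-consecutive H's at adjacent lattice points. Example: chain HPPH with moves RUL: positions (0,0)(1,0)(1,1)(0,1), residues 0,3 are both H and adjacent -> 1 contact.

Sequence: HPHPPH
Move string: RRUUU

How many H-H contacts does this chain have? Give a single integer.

Positions: [(0, 0), (1, 0), (2, 0), (2, 1), (2, 2), (2, 3)]
No H-H contacts found.

Answer: 0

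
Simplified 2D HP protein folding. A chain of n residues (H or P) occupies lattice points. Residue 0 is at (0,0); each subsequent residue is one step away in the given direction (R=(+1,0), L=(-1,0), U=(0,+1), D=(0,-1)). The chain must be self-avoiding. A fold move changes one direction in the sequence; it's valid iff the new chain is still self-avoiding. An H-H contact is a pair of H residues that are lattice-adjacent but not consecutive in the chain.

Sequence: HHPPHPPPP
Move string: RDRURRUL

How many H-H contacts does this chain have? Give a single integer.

Positions: [(0, 0), (1, 0), (1, -1), (2, -1), (2, 0), (3, 0), (4, 0), (4, 1), (3, 1)]
H-H contact: residue 1 @(1,0) - residue 4 @(2, 0)

Answer: 1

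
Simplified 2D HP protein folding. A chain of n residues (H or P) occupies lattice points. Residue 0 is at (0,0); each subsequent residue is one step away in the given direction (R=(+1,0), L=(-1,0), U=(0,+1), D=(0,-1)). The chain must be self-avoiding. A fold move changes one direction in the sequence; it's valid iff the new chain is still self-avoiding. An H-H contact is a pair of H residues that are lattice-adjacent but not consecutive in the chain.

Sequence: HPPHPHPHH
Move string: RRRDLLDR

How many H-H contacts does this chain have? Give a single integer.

Answer: 1

Derivation:
Positions: [(0, 0), (1, 0), (2, 0), (3, 0), (3, -1), (2, -1), (1, -1), (1, -2), (2, -2)]
H-H contact: residue 5 @(2,-1) - residue 8 @(2, -2)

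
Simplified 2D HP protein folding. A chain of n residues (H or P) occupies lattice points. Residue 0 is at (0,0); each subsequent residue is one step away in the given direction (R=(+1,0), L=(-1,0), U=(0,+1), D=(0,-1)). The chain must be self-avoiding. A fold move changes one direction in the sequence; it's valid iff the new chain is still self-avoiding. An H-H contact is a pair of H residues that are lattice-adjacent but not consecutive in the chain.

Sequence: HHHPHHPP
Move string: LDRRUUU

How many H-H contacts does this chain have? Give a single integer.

Answer: 1

Derivation:
Positions: [(0, 0), (-1, 0), (-1, -1), (0, -1), (1, -1), (1, 0), (1, 1), (1, 2)]
H-H contact: residue 0 @(0,0) - residue 5 @(1, 0)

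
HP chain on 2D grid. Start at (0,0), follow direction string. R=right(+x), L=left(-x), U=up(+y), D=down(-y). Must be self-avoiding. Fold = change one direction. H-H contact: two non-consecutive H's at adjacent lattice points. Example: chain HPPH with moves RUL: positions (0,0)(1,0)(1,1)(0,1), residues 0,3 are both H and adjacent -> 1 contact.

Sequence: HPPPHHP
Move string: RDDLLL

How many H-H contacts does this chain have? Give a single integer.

Answer: 0

Derivation:
Positions: [(0, 0), (1, 0), (1, -1), (1, -2), (0, -2), (-1, -2), (-2, -2)]
No H-H contacts found.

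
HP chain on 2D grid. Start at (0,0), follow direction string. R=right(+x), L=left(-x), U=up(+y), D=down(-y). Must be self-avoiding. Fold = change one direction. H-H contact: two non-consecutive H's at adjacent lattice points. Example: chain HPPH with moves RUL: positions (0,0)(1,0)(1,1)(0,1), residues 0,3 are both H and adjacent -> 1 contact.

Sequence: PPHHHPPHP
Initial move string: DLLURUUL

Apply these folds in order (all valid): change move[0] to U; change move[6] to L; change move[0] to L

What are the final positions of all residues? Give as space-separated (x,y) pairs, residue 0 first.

Answer: (0,0) (-1,0) (-2,0) (-3,0) (-3,1) (-2,1) (-2,2) (-3,2) (-4,2)

Derivation:
Initial moves: DLLURUUL
Fold: move[0]->U => ULLURUUL (positions: [(0, 0), (0, 1), (-1, 1), (-2, 1), (-2, 2), (-1, 2), (-1, 3), (-1, 4), (-2, 4)])
Fold: move[6]->L => ULLURULL (positions: [(0, 0), (0, 1), (-1, 1), (-2, 1), (-2, 2), (-1, 2), (-1, 3), (-2, 3), (-3, 3)])
Fold: move[0]->L => LLLURULL (positions: [(0, 0), (-1, 0), (-2, 0), (-3, 0), (-3, 1), (-2, 1), (-2, 2), (-3, 2), (-4, 2)])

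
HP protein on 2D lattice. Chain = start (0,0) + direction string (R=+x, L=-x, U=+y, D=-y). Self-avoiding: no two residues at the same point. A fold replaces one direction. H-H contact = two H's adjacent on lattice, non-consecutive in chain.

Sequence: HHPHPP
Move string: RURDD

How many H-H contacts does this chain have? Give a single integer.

Positions: [(0, 0), (1, 0), (1, 1), (2, 1), (2, 0), (2, -1)]
No H-H contacts found.

Answer: 0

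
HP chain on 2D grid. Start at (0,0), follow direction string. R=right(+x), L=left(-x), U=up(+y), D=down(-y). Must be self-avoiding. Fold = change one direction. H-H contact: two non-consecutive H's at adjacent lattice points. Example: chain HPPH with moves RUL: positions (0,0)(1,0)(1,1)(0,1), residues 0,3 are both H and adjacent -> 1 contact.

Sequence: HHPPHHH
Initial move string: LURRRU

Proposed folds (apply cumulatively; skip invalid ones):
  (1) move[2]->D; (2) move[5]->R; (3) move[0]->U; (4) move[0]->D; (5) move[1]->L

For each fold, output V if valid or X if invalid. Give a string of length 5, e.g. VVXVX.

Answer: XVVXX

Derivation:
Initial: LURRRU -> [(0, 0), (-1, 0), (-1, 1), (0, 1), (1, 1), (2, 1), (2, 2)]
Fold 1: move[2]->D => LUDRRU INVALID (collision), skipped
Fold 2: move[5]->R => LURRRR VALID
Fold 3: move[0]->U => UURRRR VALID
Fold 4: move[0]->D => DURRRR INVALID (collision), skipped
Fold 5: move[1]->L => ULRRRR INVALID (collision), skipped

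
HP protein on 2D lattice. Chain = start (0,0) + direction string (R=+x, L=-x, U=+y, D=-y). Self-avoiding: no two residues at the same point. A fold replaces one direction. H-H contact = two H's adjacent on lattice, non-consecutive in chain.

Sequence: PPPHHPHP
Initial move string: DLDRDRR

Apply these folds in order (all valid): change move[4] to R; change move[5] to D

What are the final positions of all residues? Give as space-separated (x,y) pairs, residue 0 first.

Initial moves: DLDRDRR
Fold: move[4]->R => DLDRRRR (positions: [(0, 0), (0, -1), (-1, -1), (-1, -2), (0, -2), (1, -2), (2, -2), (3, -2)])
Fold: move[5]->D => DLDRRDR (positions: [(0, 0), (0, -1), (-1, -1), (-1, -2), (0, -2), (1, -2), (1, -3), (2, -3)])

Answer: (0,0) (0,-1) (-1,-1) (-1,-2) (0,-2) (1,-2) (1,-3) (2,-3)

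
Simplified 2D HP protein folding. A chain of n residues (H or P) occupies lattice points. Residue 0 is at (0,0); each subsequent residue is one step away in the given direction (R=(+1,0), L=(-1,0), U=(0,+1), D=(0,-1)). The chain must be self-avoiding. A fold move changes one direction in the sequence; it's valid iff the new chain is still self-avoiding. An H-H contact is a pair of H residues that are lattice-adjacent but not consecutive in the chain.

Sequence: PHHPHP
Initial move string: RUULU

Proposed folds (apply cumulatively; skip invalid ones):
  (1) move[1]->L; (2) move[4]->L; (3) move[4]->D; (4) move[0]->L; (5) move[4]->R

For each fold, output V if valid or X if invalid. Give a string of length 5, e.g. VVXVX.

Initial: RUULU -> [(0, 0), (1, 0), (1, 1), (1, 2), (0, 2), (0, 3)]
Fold 1: move[1]->L => RLULU INVALID (collision), skipped
Fold 2: move[4]->L => RUULL VALID
Fold 3: move[4]->D => RUULD VALID
Fold 4: move[0]->L => LUULD VALID
Fold 5: move[4]->R => LUULR INVALID (collision), skipped

Answer: XVVVX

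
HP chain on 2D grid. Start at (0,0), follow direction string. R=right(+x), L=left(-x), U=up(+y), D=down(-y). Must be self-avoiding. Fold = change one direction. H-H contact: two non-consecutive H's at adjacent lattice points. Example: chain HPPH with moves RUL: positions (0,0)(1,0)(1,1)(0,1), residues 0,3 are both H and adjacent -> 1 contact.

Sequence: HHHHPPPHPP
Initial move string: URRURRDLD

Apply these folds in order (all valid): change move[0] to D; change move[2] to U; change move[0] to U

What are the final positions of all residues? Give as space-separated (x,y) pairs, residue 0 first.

Answer: (0,0) (0,1) (1,1) (1,2) (1,3) (2,3) (3,3) (3,2) (2,2) (2,1)

Derivation:
Initial moves: URRURRDLD
Fold: move[0]->D => DRRURRDLD (positions: [(0, 0), (0, -1), (1, -1), (2, -1), (2, 0), (3, 0), (4, 0), (4, -1), (3, -1), (3, -2)])
Fold: move[2]->U => DRUURRDLD (positions: [(0, 0), (0, -1), (1, -1), (1, 0), (1, 1), (2, 1), (3, 1), (3, 0), (2, 0), (2, -1)])
Fold: move[0]->U => URUURRDLD (positions: [(0, 0), (0, 1), (1, 1), (1, 2), (1, 3), (2, 3), (3, 3), (3, 2), (2, 2), (2, 1)])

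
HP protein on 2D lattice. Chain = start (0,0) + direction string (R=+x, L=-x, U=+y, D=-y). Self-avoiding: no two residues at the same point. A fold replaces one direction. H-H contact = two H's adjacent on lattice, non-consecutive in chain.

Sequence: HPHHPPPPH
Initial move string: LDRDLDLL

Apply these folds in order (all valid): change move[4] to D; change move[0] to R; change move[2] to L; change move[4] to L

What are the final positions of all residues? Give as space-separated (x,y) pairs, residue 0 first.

Initial moves: LDRDLDLL
Fold: move[4]->D => LDRDDDLL (positions: [(0, 0), (-1, 0), (-1, -1), (0, -1), (0, -2), (0, -3), (0, -4), (-1, -4), (-2, -4)])
Fold: move[0]->R => RDRDDDLL (positions: [(0, 0), (1, 0), (1, -1), (2, -1), (2, -2), (2, -3), (2, -4), (1, -4), (0, -4)])
Fold: move[2]->L => RDLDDDLL (positions: [(0, 0), (1, 0), (1, -1), (0, -1), (0, -2), (0, -3), (0, -4), (-1, -4), (-2, -4)])
Fold: move[4]->L => RDLDLDLL (positions: [(0, 0), (1, 0), (1, -1), (0, -1), (0, -2), (-1, -2), (-1, -3), (-2, -3), (-3, -3)])

Answer: (0,0) (1,0) (1,-1) (0,-1) (0,-2) (-1,-2) (-1,-3) (-2,-3) (-3,-3)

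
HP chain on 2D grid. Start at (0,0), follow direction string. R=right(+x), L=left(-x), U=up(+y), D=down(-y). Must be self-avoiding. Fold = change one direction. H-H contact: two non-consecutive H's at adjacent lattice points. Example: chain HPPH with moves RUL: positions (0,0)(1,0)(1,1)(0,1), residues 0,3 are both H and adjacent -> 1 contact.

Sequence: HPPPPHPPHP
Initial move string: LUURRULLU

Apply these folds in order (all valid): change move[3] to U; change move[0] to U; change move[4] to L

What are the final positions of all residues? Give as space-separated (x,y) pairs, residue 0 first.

Initial moves: LUURRULLU
Fold: move[3]->U => LUUURULLU (positions: [(0, 0), (-1, 0), (-1, 1), (-1, 2), (-1, 3), (0, 3), (0, 4), (-1, 4), (-2, 4), (-2, 5)])
Fold: move[0]->U => UUUURULLU (positions: [(0, 0), (0, 1), (0, 2), (0, 3), (0, 4), (1, 4), (1, 5), (0, 5), (-1, 5), (-1, 6)])
Fold: move[4]->L => UUUULULLU (positions: [(0, 0), (0, 1), (0, 2), (0, 3), (0, 4), (-1, 4), (-1, 5), (-2, 5), (-3, 5), (-3, 6)])

Answer: (0,0) (0,1) (0,2) (0,3) (0,4) (-1,4) (-1,5) (-2,5) (-3,5) (-3,6)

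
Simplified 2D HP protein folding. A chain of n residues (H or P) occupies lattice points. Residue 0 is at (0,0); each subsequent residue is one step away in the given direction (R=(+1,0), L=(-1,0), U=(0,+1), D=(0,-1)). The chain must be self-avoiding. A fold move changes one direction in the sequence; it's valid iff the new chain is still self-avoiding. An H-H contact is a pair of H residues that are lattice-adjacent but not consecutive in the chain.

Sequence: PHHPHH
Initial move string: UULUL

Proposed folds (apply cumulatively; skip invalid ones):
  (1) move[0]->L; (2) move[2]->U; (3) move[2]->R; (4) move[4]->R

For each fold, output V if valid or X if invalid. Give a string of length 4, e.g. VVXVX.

Answer: VVVV

Derivation:
Initial: UULUL -> [(0, 0), (0, 1), (0, 2), (-1, 2), (-1, 3), (-2, 3)]
Fold 1: move[0]->L => LULUL VALID
Fold 2: move[2]->U => LUUUL VALID
Fold 3: move[2]->R => LURUL VALID
Fold 4: move[4]->R => LURUR VALID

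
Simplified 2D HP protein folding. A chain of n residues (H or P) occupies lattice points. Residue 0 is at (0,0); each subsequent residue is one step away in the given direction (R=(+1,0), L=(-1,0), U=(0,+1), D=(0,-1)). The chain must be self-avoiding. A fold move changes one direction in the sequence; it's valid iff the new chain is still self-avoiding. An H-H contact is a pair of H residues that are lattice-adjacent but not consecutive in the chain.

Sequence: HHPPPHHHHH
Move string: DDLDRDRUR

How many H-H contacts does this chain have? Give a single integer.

Answer: 1

Derivation:
Positions: [(0, 0), (0, -1), (0, -2), (-1, -2), (-1, -3), (0, -3), (0, -4), (1, -4), (1, -3), (2, -3)]
H-H contact: residue 5 @(0,-3) - residue 8 @(1, -3)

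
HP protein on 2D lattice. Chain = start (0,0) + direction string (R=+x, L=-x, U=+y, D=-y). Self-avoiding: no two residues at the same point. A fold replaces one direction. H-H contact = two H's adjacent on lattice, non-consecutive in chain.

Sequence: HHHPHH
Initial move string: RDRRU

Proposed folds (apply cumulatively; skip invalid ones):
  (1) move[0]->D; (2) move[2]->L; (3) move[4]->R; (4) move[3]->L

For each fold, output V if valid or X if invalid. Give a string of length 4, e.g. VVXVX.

Initial: RDRRU -> [(0, 0), (1, 0), (1, -1), (2, -1), (3, -1), (3, 0)]
Fold 1: move[0]->D => DDRRU VALID
Fold 2: move[2]->L => DDLRU INVALID (collision), skipped
Fold 3: move[4]->R => DDRRR VALID
Fold 4: move[3]->L => DDRLR INVALID (collision), skipped

Answer: VXVX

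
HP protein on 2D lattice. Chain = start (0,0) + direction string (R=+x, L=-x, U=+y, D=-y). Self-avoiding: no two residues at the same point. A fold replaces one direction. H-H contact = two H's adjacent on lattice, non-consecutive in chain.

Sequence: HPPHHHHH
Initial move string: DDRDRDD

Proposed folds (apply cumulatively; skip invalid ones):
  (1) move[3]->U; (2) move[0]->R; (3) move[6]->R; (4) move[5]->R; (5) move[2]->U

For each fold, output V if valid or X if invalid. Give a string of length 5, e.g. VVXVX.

Initial: DDRDRDD -> [(0, 0), (0, -1), (0, -2), (1, -2), (1, -3), (2, -3), (2, -4), (2, -5)]
Fold 1: move[3]->U => DDRURDD VALID
Fold 2: move[0]->R => RDRURDD VALID
Fold 3: move[6]->R => RDRURDR VALID
Fold 4: move[5]->R => RDRURRR VALID
Fold 5: move[2]->U => RDUURRR INVALID (collision), skipped

Answer: VVVVX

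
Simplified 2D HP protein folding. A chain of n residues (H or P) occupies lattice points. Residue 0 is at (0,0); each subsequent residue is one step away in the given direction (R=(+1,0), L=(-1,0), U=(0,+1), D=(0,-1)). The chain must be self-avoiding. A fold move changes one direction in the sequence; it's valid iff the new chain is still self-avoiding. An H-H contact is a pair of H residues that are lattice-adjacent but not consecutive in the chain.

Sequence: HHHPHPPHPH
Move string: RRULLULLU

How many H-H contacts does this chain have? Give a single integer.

Answer: 1

Derivation:
Positions: [(0, 0), (1, 0), (2, 0), (2, 1), (1, 1), (0, 1), (0, 2), (-1, 2), (-2, 2), (-2, 3)]
H-H contact: residue 1 @(1,0) - residue 4 @(1, 1)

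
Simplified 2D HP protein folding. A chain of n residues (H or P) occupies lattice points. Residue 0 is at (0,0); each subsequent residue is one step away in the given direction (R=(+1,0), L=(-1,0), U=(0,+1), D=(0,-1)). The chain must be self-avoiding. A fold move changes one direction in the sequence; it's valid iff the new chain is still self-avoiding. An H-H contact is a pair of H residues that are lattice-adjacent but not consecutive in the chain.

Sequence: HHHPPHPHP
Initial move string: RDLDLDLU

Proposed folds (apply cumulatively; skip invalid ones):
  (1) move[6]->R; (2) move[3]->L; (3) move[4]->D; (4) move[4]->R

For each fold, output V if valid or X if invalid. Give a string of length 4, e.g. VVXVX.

Answer: XVVX

Derivation:
Initial: RDLDLDLU -> [(0, 0), (1, 0), (1, -1), (0, -1), (0, -2), (-1, -2), (-1, -3), (-2, -3), (-2, -2)]
Fold 1: move[6]->R => RDLDLDRU INVALID (collision), skipped
Fold 2: move[3]->L => RDLLLDLU VALID
Fold 3: move[4]->D => RDLLDDLU VALID
Fold 4: move[4]->R => RDLLRDLU INVALID (collision), skipped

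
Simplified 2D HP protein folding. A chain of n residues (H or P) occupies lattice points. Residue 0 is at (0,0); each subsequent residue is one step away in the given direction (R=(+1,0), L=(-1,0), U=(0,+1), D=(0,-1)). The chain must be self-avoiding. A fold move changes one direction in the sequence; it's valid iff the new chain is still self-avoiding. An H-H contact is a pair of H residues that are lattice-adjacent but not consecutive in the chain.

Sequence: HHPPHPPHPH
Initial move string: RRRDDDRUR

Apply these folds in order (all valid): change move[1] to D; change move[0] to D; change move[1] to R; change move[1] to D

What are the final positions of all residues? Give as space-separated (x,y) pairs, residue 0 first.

Initial moves: RRRDDDRUR
Fold: move[1]->D => RDRDDDRUR (positions: [(0, 0), (1, 0), (1, -1), (2, -1), (2, -2), (2, -3), (2, -4), (3, -4), (3, -3), (4, -3)])
Fold: move[0]->D => DDRDDDRUR (positions: [(0, 0), (0, -1), (0, -2), (1, -2), (1, -3), (1, -4), (1, -5), (2, -5), (2, -4), (3, -4)])
Fold: move[1]->R => DRRDDDRUR (positions: [(0, 0), (0, -1), (1, -1), (2, -1), (2, -2), (2, -3), (2, -4), (3, -4), (3, -3), (4, -3)])
Fold: move[1]->D => DDRDDDRUR (positions: [(0, 0), (0, -1), (0, -2), (1, -2), (1, -3), (1, -4), (1, -5), (2, -5), (2, -4), (3, -4)])

Answer: (0,0) (0,-1) (0,-2) (1,-2) (1,-3) (1,-4) (1,-5) (2,-5) (2,-4) (3,-4)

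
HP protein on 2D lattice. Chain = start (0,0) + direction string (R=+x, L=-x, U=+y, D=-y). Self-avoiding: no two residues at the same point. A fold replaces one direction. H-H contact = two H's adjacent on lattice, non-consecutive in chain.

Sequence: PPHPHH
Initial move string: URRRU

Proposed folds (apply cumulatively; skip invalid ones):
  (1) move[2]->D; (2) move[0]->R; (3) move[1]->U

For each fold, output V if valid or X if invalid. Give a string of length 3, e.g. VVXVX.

Answer: VVX

Derivation:
Initial: URRRU -> [(0, 0), (0, 1), (1, 1), (2, 1), (3, 1), (3, 2)]
Fold 1: move[2]->D => URDRU VALID
Fold 2: move[0]->R => RRDRU VALID
Fold 3: move[1]->U => RUDRU INVALID (collision), skipped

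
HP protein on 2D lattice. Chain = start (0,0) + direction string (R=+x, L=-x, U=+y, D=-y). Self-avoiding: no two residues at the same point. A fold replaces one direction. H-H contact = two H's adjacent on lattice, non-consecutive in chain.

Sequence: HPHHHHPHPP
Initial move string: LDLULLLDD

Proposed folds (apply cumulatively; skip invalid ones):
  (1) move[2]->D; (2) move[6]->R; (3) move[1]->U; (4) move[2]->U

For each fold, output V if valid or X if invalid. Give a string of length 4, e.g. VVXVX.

Answer: XXVV

Derivation:
Initial: LDLULLLDD -> [(0, 0), (-1, 0), (-1, -1), (-2, -1), (-2, 0), (-3, 0), (-4, 0), (-5, 0), (-5, -1), (-5, -2)]
Fold 1: move[2]->D => LDDULLLDD INVALID (collision), skipped
Fold 2: move[6]->R => LDLULLRDD INVALID (collision), skipped
Fold 3: move[1]->U => LULULLLDD VALID
Fold 4: move[2]->U => LUUULLLDD VALID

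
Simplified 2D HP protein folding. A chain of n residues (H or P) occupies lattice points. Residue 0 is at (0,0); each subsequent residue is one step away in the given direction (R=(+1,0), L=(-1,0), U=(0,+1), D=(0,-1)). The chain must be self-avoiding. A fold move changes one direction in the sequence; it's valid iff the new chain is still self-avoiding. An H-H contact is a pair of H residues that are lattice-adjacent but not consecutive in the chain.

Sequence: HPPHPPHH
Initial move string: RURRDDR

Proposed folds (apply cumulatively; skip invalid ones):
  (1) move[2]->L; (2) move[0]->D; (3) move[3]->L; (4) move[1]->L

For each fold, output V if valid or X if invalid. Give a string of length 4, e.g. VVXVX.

Answer: XXXX

Derivation:
Initial: RURRDDR -> [(0, 0), (1, 0), (1, 1), (2, 1), (3, 1), (3, 0), (3, -1), (4, -1)]
Fold 1: move[2]->L => RULRDDR INVALID (collision), skipped
Fold 2: move[0]->D => DURRDDR INVALID (collision), skipped
Fold 3: move[3]->L => RURLDDR INVALID (collision), skipped
Fold 4: move[1]->L => RLRRDDR INVALID (collision), skipped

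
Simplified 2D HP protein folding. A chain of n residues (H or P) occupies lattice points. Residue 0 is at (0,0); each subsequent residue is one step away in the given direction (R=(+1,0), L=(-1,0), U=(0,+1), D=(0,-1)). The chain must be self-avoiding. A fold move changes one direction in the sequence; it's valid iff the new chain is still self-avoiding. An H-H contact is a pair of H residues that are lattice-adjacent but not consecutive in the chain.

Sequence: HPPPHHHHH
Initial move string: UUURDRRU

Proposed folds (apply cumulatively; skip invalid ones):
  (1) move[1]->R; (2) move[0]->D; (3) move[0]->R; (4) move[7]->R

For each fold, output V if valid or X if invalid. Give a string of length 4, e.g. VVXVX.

Answer: VVVV

Derivation:
Initial: UUURDRRU -> [(0, 0), (0, 1), (0, 2), (0, 3), (1, 3), (1, 2), (2, 2), (3, 2), (3, 3)]
Fold 1: move[1]->R => URURDRRU VALID
Fold 2: move[0]->D => DRURDRRU VALID
Fold 3: move[0]->R => RRURDRRU VALID
Fold 4: move[7]->R => RRURDRRR VALID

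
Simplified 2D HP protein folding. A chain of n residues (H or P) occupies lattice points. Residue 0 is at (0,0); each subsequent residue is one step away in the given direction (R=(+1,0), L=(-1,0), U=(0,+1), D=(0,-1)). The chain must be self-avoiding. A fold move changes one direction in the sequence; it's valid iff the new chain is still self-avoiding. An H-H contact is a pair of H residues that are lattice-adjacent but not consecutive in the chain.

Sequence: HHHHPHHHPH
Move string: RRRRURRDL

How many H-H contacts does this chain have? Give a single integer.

Answer: 1

Derivation:
Positions: [(0, 0), (1, 0), (2, 0), (3, 0), (4, 0), (4, 1), (5, 1), (6, 1), (6, 0), (5, 0)]
H-H contact: residue 6 @(5,1) - residue 9 @(5, 0)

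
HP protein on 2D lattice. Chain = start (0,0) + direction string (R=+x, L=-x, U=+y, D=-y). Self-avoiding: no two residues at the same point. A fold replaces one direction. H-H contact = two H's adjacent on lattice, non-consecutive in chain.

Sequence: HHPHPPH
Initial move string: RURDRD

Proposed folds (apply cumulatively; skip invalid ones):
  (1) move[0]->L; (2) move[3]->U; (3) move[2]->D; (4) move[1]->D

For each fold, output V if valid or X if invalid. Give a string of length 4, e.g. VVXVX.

Initial: RURDRD -> [(0, 0), (1, 0), (1, 1), (2, 1), (2, 0), (3, 0), (3, -1)]
Fold 1: move[0]->L => LURDRD INVALID (collision), skipped
Fold 2: move[3]->U => RURURD VALID
Fold 3: move[2]->D => RUDURD INVALID (collision), skipped
Fold 4: move[1]->D => RDRURD VALID

Answer: XVXV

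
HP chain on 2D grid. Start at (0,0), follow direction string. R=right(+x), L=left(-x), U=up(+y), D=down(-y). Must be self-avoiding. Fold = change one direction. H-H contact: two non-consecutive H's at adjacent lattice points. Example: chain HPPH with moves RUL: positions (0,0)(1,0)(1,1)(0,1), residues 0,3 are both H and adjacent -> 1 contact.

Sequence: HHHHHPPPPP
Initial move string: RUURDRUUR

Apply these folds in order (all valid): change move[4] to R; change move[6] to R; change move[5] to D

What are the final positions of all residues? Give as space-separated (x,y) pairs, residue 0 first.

Answer: (0,0) (1,0) (1,1) (1,2) (2,2) (3,2) (3,1) (4,1) (4,2) (5,2)

Derivation:
Initial moves: RUURDRUUR
Fold: move[4]->R => RUURRRUUR (positions: [(0, 0), (1, 0), (1, 1), (1, 2), (2, 2), (3, 2), (4, 2), (4, 3), (4, 4), (5, 4)])
Fold: move[6]->R => RUURRRRUR (positions: [(0, 0), (1, 0), (1, 1), (1, 2), (2, 2), (3, 2), (4, 2), (5, 2), (5, 3), (6, 3)])
Fold: move[5]->D => RUURRDRUR (positions: [(0, 0), (1, 0), (1, 1), (1, 2), (2, 2), (3, 2), (3, 1), (4, 1), (4, 2), (5, 2)])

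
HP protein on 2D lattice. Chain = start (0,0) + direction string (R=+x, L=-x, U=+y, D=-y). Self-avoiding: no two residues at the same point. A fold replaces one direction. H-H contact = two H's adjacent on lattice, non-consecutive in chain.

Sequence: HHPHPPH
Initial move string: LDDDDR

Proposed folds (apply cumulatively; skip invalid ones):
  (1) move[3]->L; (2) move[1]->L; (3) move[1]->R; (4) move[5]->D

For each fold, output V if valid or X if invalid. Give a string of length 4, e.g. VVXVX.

Answer: VVXV

Derivation:
Initial: LDDDDR -> [(0, 0), (-1, 0), (-1, -1), (-1, -2), (-1, -3), (-1, -4), (0, -4)]
Fold 1: move[3]->L => LDDLDR VALID
Fold 2: move[1]->L => LLDLDR VALID
Fold 3: move[1]->R => LRDLDR INVALID (collision), skipped
Fold 4: move[5]->D => LLDLDD VALID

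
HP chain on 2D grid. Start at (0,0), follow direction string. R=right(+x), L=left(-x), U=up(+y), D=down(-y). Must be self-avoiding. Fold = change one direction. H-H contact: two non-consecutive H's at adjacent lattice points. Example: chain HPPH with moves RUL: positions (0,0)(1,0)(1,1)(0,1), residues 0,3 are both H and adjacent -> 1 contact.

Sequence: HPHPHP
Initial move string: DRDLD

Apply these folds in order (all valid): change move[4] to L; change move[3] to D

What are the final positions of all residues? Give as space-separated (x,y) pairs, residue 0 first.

Answer: (0,0) (0,-1) (1,-1) (1,-2) (1,-3) (0,-3)

Derivation:
Initial moves: DRDLD
Fold: move[4]->L => DRDLL (positions: [(0, 0), (0, -1), (1, -1), (1, -2), (0, -2), (-1, -2)])
Fold: move[3]->D => DRDDL (positions: [(0, 0), (0, -1), (1, -1), (1, -2), (1, -3), (0, -3)])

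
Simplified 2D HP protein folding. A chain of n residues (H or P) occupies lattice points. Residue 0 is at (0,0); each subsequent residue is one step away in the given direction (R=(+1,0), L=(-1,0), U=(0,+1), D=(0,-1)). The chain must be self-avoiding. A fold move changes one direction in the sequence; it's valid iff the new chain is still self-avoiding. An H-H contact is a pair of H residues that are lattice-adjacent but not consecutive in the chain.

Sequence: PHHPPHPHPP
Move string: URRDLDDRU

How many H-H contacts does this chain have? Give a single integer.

Positions: [(0, 0), (0, 1), (1, 1), (2, 1), (2, 0), (1, 0), (1, -1), (1, -2), (2, -2), (2, -1)]
H-H contact: residue 2 @(1,1) - residue 5 @(1, 0)

Answer: 1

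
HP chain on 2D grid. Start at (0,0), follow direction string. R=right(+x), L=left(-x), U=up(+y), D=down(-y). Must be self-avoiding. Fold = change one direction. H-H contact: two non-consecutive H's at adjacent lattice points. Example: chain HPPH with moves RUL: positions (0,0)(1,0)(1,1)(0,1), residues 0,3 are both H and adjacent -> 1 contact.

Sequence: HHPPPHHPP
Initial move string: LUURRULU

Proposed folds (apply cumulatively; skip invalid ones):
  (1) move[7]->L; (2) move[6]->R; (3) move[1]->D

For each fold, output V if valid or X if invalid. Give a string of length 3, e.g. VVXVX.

Answer: VXX

Derivation:
Initial: LUURRULU -> [(0, 0), (-1, 0), (-1, 1), (-1, 2), (0, 2), (1, 2), (1, 3), (0, 3), (0, 4)]
Fold 1: move[7]->L => LUURRULL VALID
Fold 2: move[6]->R => LUURRURL INVALID (collision), skipped
Fold 3: move[1]->D => LDURRULL INVALID (collision), skipped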